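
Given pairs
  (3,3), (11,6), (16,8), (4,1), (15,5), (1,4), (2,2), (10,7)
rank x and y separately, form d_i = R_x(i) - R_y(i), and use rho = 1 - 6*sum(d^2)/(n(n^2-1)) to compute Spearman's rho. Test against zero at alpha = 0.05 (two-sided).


Step 1: Rank x and y separately (midranks; no ties here).
rank(x): 3->3, 11->6, 16->8, 4->4, 15->7, 1->1, 2->2, 10->5
rank(y): 3->3, 6->6, 8->8, 1->1, 5->5, 4->4, 2->2, 7->7
Step 2: d_i = R_x(i) - R_y(i); compute d_i^2.
  (3-3)^2=0, (6-6)^2=0, (8-8)^2=0, (4-1)^2=9, (7-5)^2=4, (1-4)^2=9, (2-2)^2=0, (5-7)^2=4
sum(d^2) = 26.
Step 3: rho = 1 - 6*26 / (8*(8^2 - 1)) = 1 - 156/504 = 0.690476.
Step 4: Under H0, t = rho * sqrt((n-2)/(1-rho^2)) = 2.3382 ~ t(6).
Step 5: Two-sided p-value from the t-distribution with 6 df = 0.057990.
Step 6: alpha = 0.05. fail to reject H0.

rho = 0.6905, p = 0.057990, fail to reject H0 at alpha = 0.05.


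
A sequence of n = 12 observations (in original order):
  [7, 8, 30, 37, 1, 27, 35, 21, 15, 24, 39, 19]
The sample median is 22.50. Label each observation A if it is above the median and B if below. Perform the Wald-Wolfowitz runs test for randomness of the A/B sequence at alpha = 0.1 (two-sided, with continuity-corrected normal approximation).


Step 1: Compute median = 22.50; label A = above, B = below.
Labels in order: BBAABAABBAAB  (n_A = 6, n_B = 6)
Step 2: Count runs R = 7.
Step 3: Under H0 (random ordering), E[R] = 2*n_A*n_B/(n_A+n_B) + 1 = 2*6*6/12 + 1 = 7.0000.
        Var[R] = 2*n_A*n_B*(2*n_A*n_B - n_A - n_B) / ((n_A+n_B)^2 * (n_A+n_B-1)) = 4320/1584 = 2.7273.
        SD[R] = 1.6514.
Step 4: R = E[R], so z = 0 with no continuity correction.
Step 5: Two-sided p-value via normal approximation = 2*(1 - Phi(|z|)) = 1.000000.
Step 6: alpha = 0.1. fail to reject H0.

R = 7, z = 0.0000, p = 1.000000, fail to reject H0.


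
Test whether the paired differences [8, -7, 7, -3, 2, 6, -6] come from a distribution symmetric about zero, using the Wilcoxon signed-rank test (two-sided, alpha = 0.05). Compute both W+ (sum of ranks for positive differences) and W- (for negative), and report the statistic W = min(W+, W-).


Step 1: Drop any zero differences (none here) and take |d_i|.
|d| = [8, 7, 7, 3, 2, 6, 6]
Step 2: Midrank |d_i| (ties get averaged ranks).
ranks: |8|->7, |7|->5.5, |7|->5.5, |3|->2, |2|->1, |6|->3.5, |6|->3.5
Step 3: Attach original signs; sum ranks with positive sign and with negative sign.
W+ = 7 + 5.5 + 1 + 3.5 = 17
W- = 5.5 + 2 + 3.5 = 11
(Check: W+ + W- = 28 should equal n(n+1)/2 = 28.)
Step 4: Test statistic W = min(W+, W-) = 11.
Step 5: Ties in |d|, so use the tie-corrected normal approximation.
        E[W] = n(n+1)/4 = 7*8/4 = 14.
        Tie groups: |d|=6 (t=2), |d|=7 (t=2); sum(t^3 - t) = 12.
        Var[W] = n(n+1)(2n+1)/24 - sum(t^3-t)/48 = 840/24 - 12/48 = 34.75.
        z = (W - E[W]) / sqrt(Var[W]) = (11 - 14) / 5.8949 = -0.5089.
        Two-sided p = 2*Phi(z) = 0.610813.
Step 6: alpha = 0.05. fail to reject H0.

W+ = 17, W- = 11, W = min = 11, p = 0.610813, fail to reject H0.


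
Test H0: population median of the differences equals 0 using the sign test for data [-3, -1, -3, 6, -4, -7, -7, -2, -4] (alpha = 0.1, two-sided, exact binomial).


Step 1: Discard zero differences. Original n = 9; n_eff = number of nonzero differences = 9.
Nonzero differences (with sign): -3, -1, -3, +6, -4, -7, -7, -2, -4
Step 2: Count signs: positive = 1, negative = 8.
Step 3: Under H0: P(positive) = 0.5, so the number of positives S ~ Bin(9, 0.5).
Step 4: Two-sided exact p-value = sum of Bin(9,0.5) probabilities at or below the observed probability = 0.039062.
Step 5: alpha = 0.1. reject H0.

n_eff = 9, pos = 1, neg = 8, p = 0.039062, reject H0.


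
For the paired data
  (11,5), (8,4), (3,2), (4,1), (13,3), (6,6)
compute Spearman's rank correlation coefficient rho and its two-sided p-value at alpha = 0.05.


Step 1: Rank x and y separately (midranks; no ties here).
rank(x): 11->5, 8->4, 3->1, 4->2, 13->6, 6->3
rank(y): 5->5, 4->4, 2->2, 1->1, 3->3, 6->6
Step 2: d_i = R_x(i) - R_y(i); compute d_i^2.
  (5-5)^2=0, (4-4)^2=0, (1-2)^2=1, (2-1)^2=1, (6-3)^2=9, (3-6)^2=9
sum(d^2) = 20.
Step 3: rho = 1 - 6*20 / (6*(6^2 - 1)) = 1 - 120/210 = 0.428571.
Step 4: Under H0, t = rho * sqrt((n-2)/(1-rho^2)) = 0.9487 ~ t(4).
Step 5: Two-sided p-value from the t-distribution with 4 df = 0.396501.
Step 6: alpha = 0.05. fail to reject H0.

rho = 0.4286, p = 0.396501, fail to reject H0 at alpha = 0.05.


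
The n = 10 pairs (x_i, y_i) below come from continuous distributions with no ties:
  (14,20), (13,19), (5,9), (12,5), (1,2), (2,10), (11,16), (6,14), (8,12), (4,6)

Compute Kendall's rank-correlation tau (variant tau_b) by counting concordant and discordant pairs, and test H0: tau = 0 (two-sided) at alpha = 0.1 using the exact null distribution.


Step 1: Enumerate the 45 unordered pairs (i,j) with i<j and classify each by sign(x_j-x_i) * sign(y_j-y_i).
  (1,2):dx=-1,dy=-1->C; (1,3):dx=-9,dy=-11->C; (1,4):dx=-2,dy=-15->C; (1,5):dx=-13,dy=-18->C
  (1,6):dx=-12,dy=-10->C; (1,7):dx=-3,dy=-4->C; (1,8):dx=-8,dy=-6->C; (1,9):dx=-6,dy=-8->C
  (1,10):dx=-10,dy=-14->C; (2,3):dx=-8,dy=-10->C; (2,4):dx=-1,dy=-14->C; (2,5):dx=-12,dy=-17->C
  (2,6):dx=-11,dy=-9->C; (2,7):dx=-2,dy=-3->C; (2,8):dx=-7,dy=-5->C; (2,9):dx=-5,dy=-7->C
  (2,10):dx=-9,dy=-13->C; (3,4):dx=+7,dy=-4->D; (3,5):dx=-4,dy=-7->C; (3,6):dx=-3,dy=+1->D
  (3,7):dx=+6,dy=+7->C; (3,8):dx=+1,dy=+5->C; (3,9):dx=+3,dy=+3->C; (3,10):dx=-1,dy=-3->C
  (4,5):dx=-11,dy=-3->C; (4,6):dx=-10,dy=+5->D; (4,7):dx=-1,dy=+11->D; (4,8):dx=-6,dy=+9->D
  (4,9):dx=-4,dy=+7->D; (4,10):dx=-8,dy=+1->D; (5,6):dx=+1,dy=+8->C; (5,7):dx=+10,dy=+14->C
  (5,8):dx=+5,dy=+12->C; (5,9):dx=+7,dy=+10->C; (5,10):dx=+3,dy=+4->C; (6,7):dx=+9,dy=+6->C
  (6,8):dx=+4,dy=+4->C; (6,9):dx=+6,dy=+2->C; (6,10):dx=+2,dy=-4->D; (7,8):dx=-5,dy=-2->C
  (7,9):dx=-3,dy=-4->C; (7,10):dx=-7,dy=-10->C; (8,9):dx=+2,dy=-2->D; (8,10):dx=-2,dy=-8->C
  (9,10):dx=-4,dy=-6->C
Step 2: C = 36, D = 9, total pairs = 45.
Step 3: tau = (C - D)/(n(n-1)/2) = (36 - 9)/45 = 0.600000.
Step 4: Exact two-sided p-value (enumerate n! = 3628800 permutations of y under H0): p = 0.016666.
Step 5: alpha = 0.1. reject H0.

tau_b = 0.6000 (C=36, D=9), p = 0.016666, reject H0.


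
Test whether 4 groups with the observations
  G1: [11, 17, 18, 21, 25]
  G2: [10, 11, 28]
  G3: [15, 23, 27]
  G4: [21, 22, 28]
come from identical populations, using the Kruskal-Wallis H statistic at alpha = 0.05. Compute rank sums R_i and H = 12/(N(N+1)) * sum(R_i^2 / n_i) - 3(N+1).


Step 1: Combine all N = 14 observations and assign midranks.
sorted (value, group, rank): (10,G2,1), (11,G1,2.5), (11,G2,2.5), (15,G3,4), (17,G1,5), (18,G1,6), (21,G1,7.5), (21,G4,7.5), (22,G4,9), (23,G3,10), (25,G1,11), (27,G3,12), (28,G2,13.5), (28,G4,13.5)
Step 2: Sum ranks within each group.
R_1 = 32 (n_1 = 5)
R_2 = 17 (n_2 = 3)
R_3 = 26 (n_3 = 3)
R_4 = 30 (n_4 = 3)
Step 3: H = 12/(N(N+1)) * sum(R_i^2/n_i) - 3(N+1)
     = 12/(14*15) * (32^2/5 + 17^2/3 + 26^2/3 + 30^2/3) - 3*15
     = 0.057143 * 826.467 - 45
     = 2.226667.
Step 4: Ties present; correction factor C = 1 - 18/(14^3 - 14) = 0.993407. Corrected H = 2.226667 / 0.993407 = 2.241445.
Step 5: Under H0, H ~ chi^2(3); p-value = 0.523831.
Step 6: alpha = 0.05. fail to reject H0.

H = 2.2414, df = 3, p = 0.523831, fail to reject H0.


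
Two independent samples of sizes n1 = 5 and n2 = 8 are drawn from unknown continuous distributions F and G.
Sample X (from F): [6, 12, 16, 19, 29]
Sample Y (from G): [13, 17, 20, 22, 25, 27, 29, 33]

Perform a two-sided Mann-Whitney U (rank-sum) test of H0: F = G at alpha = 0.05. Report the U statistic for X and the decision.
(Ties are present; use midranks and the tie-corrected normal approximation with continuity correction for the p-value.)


Step 1: Combine and sort all 13 observations; assign midranks.
sorted (value, group): (6,X), (12,X), (13,Y), (16,X), (17,Y), (19,X), (20,Y), (22,Y), (25,Y), (27,Y), (29,X), (29,Y), (33,Y)
ranks: 6->1, 12->2, 13->3, 16->4, 17->5, 19->6, 20->7, 22->8, 25->9, 27->10, 29->11.5, 29->11.5, 33->13
Step 2: Rank sum for X: R1 = 1 + 2 + 4 + 6 + 11.5 = 24.5.
Step 3: U_X = R1 - n1(n1+1)/2 = 24.5 - 5*6/2 = 24.5 - 15 = 9.5.
       U_Y = n1*n2 - U_X = 40 - 9.5 = 30.5.
Step 4: Ties are present, so use the tie-corrected normal approximation (with continuity correction) for the p-value.
Step 5: p-value = 0.142685; compare to alpha = 0.05. fail to reject H0.

U_X = 9.5, p = 0.142685, fail to reject H0 at alpha = 0.05.


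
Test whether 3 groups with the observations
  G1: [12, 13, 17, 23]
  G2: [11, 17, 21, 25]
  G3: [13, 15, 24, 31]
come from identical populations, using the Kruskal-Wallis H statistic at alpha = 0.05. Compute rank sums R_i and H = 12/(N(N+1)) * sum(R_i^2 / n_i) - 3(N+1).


Step 1: Combine all N = 12 observations and assign midranks.
sorted (value, group, rank): (11,G2,1), (12,G1,2), (13,G1,3.5), (13,G3,3.5), (15,G3,5), (17,G1,6.5), (17,G2,6.5), (21,G2,8), (23,G1,9), (24,G3,10), (25,G2,11), (31,G3,12)
Step 2: Sum ranks within each group.
R_1 = 21 (n_1 = 4)
R_2 = 26.5 (n_2 = 4)
R_3 = 30.5 (n_3 = 4)
Step 3: H = 12/(N(N+1)) * sum(R_i^2/n_i) - 3(N+1)
     = 12/(12*13) * (21^2/4 + 26.5^2/4 + 30.5^2/4) - 3*13
     = 0.076923 * 518.375 - 39
     = 0.875000.
Step 4: Ties present; correction factor C = 1 - 12/(12^3 - 12) = 0.993007. Corrected H = 0.875000 / 0.993007 = 0.881162.
Step 5: Under H0, H ~ chi^2(2); p-value = 0.643662.
Step 6: alpha = 0.05. fail to reject H0.

H = 0.8812, df = 2, p = 0.643662, fail to reject H0.


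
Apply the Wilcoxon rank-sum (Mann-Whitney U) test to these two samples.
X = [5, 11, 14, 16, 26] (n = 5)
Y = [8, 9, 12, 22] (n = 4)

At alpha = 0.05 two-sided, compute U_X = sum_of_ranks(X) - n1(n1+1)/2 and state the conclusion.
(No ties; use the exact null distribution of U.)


Step 1: Combine and sort all 9 observations; assign midranks.
sorted (value, group): (5,X), (8,Y), (9,Y), (11,X), (12,Y), (14,X), (16,X), (22,Y), (26,X)
ranks: 5->1, 8->2, 9->3, 11->4, 12->5, 14->6, 16->7, 22->8, 26->9
Step 2: Rank sum for X: R1 = 1 + 4 + 6 + 7 + 9 = 27.
Step 3: U_X = R1 - n1(n1+1)/2 = 27 - 5*6/2 = 27 - 15 = 12.
       U_Y = n1*n2 - U_X = 20 - 12 = 8.
Step 4: No ties, so the exact null distribution of U (based on enumerating the C(9,5) = 126 equally likely rank assignments) gives the two-sided p-value.
Step 5: p-value = 0.730159; compare to alpha = 0.05. fail to reject H0.

U_X = 12, p = 0.730159, fail to reject H0 at alpha = 0.05.


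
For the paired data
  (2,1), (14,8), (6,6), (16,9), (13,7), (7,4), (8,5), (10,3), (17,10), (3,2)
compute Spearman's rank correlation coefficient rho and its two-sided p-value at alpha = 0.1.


Step 1: Rank x and y separately (midranks; no ties here).
rank(x): 2->1, 14->8, 6->3, 16->9, 13->7, 7->4, 8->5, 10->6, 17->10, 3->2
rank(y): 1->1, 8->8, 6->6, 9->9, 7->7, 4->4, 5->5, 3->3, 10->10, 2->2
Step 2: d_i = R_x(i) - R_y(i); compute d_i^2.
  (1-1)^2=0, (8-8)^2=0, (3-6)^2=9, (9-9)^2=0, (7-7)^2=0, (4-4)^2=0, (5-5)^2=0, (6-3)^2=9, (10-10)^2=0, (2-2)^2=0
sum(d^2) = 18.
Step 3: rho = 1 - 6*18 / (10*(10^2 - 1)) = 1 - 108/990 = 0.890909.
Step 4: Under H0, t = rho * sqrt((n-2)/(1-rho^2)) = 5.5482 ~ t(8).
Step 5: Two-sided p-value from the t-distribution with 8 df = 0.000542.
Step 6: alpha = 0.1. reject H0.

rho = 0.8909, p = 0.000542, reject H0 at alpha = 0.1.


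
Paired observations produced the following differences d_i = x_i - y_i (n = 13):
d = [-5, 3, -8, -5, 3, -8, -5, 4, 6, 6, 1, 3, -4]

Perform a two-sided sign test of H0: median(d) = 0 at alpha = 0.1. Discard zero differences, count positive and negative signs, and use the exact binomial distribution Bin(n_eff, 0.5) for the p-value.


Step 1: Discard zero differences. Original n = 13; n_eff = number of nonzero differences = 13.
Nonzero differences (with sign): -5, +3, -8, -5, +3, -8, -5, +4, +6, +6, +1, +3, -4
Step 2: Count signs: positive = 7, negative = 6.
Step 3: Under H0: P(positive) = 0.5, so the number of positives S ~ Bin(13, 0.5).
Step 4: Two-sided exact p-value = sum of Bin(13,0.5) probabilities at or below the observed probability = 1.000000.
Step 5: alpha = 0.1. fail to reject H0.

n_eff = 13, pos = 7, neg = 6, p = 1.000000, fail to reject H0.


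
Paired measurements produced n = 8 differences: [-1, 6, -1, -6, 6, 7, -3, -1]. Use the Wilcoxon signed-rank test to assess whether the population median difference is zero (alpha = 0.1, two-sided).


Step 1: Drop any zero differences (none here) and take |d_i|.
|d| = [1, 6, 1, 6, 6, 7, 3, 1]
Step 2: Midrank |d_i| (ties get averaged ranks).
ranks: |1|->2, |6|->6, |1|->2, |6|->6, |6|->6, |7|->8, |3|->4, |1|->2
Step 3: Attach original signs; sum ranks with positive sign and with negative sign.
W+ = 6 + 6 + 8 = 20
W- = 2 + 2 + 6 + 4 + 2 = 16
(Check: W+ + W- = 36 should equal n(n+1)/2 = 36.)
Step 4: Test statistic W = min(W+, W-) = 16.
Step 5: Ties in |d|, so use the tie-corrected normal approximation.
        E[W] = n(n+1)/4 = 8*9/4 = 18.
        Tie groups: |d|=1 (t=3), |d|=6 (t=3); sum(t^3 - t) = 48.
        Var[W] = n(n+1)(2n+1)/24 - sum(t^3-t)/48 = 1224/24 - 48/48 = 50.
        z = (W - E[W]) / sqrt(Var[W]) = (16 - 18) / 7.0711 = -0.2828.
        Two-sided p = 2*Phi(z) = 0.777297.
Step 6: alpha = 0.1. fail to reject H0.

W+ = 20, W- = 16, W = min = 16, p = 0.777297, fail to reject H0.


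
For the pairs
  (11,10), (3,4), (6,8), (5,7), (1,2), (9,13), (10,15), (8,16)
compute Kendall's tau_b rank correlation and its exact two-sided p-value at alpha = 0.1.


Step 1: Enumerate the 28 unordered pairs (i,j) with i<j and classify each by sign(x_j-x_i) * sign(y_j-y_i).
  (1,2):dx=-8,dy=-6->C; (1,3):dx=-5,dy=-2->C; (1,4):dx=-6,dy=-3->C; (1,5):dx=-10,dy=-8->C
  (1,6):dx=-2,dy=+3->D; (1,7):dx=-1,dy=+5->D; (1,8):dx=-3,dy=+6->D; (2,3):dx=+3,dy=+4->C
  (2,4):dx=+2,dy=+3->C; (2,5):dx=-2,dy=-2->C; (2,6):dx=+6,dy=+9->C; (2,7):dx=+7,dy=+11->C
  (2,8):dx=+5,dy=+12->C; (3,4):dx=-1,dy=-1->C; (3,5):dx=-5,dy=-6->C; (3,6):dx=+3,dy=+5->C
  (3,7):dx=+4,dy=+7->C; (3,8):dx=+2,dy=+8->C; (4,5):dx=-4,dy=-5->C; (4,6):dx=+4,dy=+6->C
  (4,7):dx=+5,dy=+8->C; (4,8):dx=+3,dy=+9->C; (5,6):dx=+8,dy=+11->C; (5,7):dx=+9,dy=+13->C
  (5,8):dx=+7,dy=+14->C; (6,7):dx=+1,dy=+2->C; (6,8):dx=-1,dy=+3->D; (7,8):dx=-2,dy=+1->D
Step 2: C = 23, D = 5, total pairs = 28.
Step 3: tau = (C - D)/(n(n-1)/2) = (23 - 5)/28 = 0.642857.
Step 4: Exact two-sided p-value (enumerate n! = 40320 permutations of y under H0): p = 0.031151.
Step 5: alpha = 0.1. reject H0.

tau_b = 0.6429 (C=23, D=5), p = 0.031151, reject H0.


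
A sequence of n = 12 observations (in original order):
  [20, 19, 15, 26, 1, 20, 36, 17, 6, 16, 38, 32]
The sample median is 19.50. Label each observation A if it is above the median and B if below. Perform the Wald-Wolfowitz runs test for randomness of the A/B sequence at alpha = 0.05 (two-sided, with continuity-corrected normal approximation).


Step 1: Compute median = 19.50; label A = above, B = below.
Labels in order: ABBABAABBBAA  (n_A = 6, n_B = 6)
Step 2: Count runs R = 7.
Step 3: Under H0 (random ordering), E[R] = 2*n_A*n_B/(n_A+n_B) + 1 = 2*6*6/12 + 1 = 7.0000.
        Var[R] = 2*n_A*n_B*(2*n_A*n_B - n_A - n_B) / ((n_A+n_B)^2 * (n_A+n_B-1)) = 4320/1584 = 2.7273.
        SD[R] = 1.6514.
Step 4: R = E[R], so z = 0 with no continuity correction.
Step 5: Two-sided p-value via normal approximation = 2*(1 - Phi(|z|)) = 1.000000.
Step 6: alpha = 0.05. fail to reject H0.

R = 7, z = 0.0000, p = 1.000000, fail to reject H0.


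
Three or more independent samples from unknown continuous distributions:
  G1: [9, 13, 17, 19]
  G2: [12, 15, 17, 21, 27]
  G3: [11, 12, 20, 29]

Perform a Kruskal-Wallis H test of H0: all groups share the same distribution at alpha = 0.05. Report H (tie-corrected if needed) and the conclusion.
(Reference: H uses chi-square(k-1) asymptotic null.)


Step 1: Combine all N = 13 observations and assign midranks.
sorted (value, group, rank): (9,G1,1), (11,G3,2), (12,G2,3.5), (12,G3,3.5), (13,G1,5), (15,G2,6), (17,G1,7.5), (17,G2,7.5), (19,G1,9), (20,G3,10), (21,G2,11), (27,G2,12), (29,G3,13)
Step 2: Sum ranks within each group.
R_1 = 22.5 (n_1 = 4)
R_2 = 40 (n_2 = 5)
R_3 = 28.5 (n_3 = 4)
Step 3: H = 12/(N(N+1)) * sum(R_i^2/n_i) - 3(N+1)
     = 12/(13*14) * (22.5^2/4 + 40^2/5 + 28.5^2/4) - 3*14
     = 0.065934 * 649.625 - 42
     = 0.832418.
Step 4: Ties present; correction factor C = 1 - 12/(13^3 - 13) = 0.994505. Corrected H = 0.832418 / 0.994505 = 0.837017.
Step 5: Under H0, H ~ chi^2(2); p-value = 0.658028.
Step 6: alpha = 0.05. fail to reject H0.

H = 0.8370, df = 2, p = 0.658028, fail to reject H0.


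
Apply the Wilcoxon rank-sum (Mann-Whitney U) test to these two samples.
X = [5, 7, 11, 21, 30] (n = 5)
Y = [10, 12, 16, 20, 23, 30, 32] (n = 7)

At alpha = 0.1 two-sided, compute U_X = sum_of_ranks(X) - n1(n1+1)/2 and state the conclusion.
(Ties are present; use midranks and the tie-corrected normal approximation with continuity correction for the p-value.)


Step 1: Combine and sort all 12 observations; assign midranks.
sorted (value, group): (5,X), (7,X), (10,Y), (11,X), (12,Y), (16,Y), (20,Y), (21,X), (23,Y), (30,X), (30,Y), (32,Y)
ranks: 5->1, 7->2, 10->3, 11->4, 12->5, 16->6, 20->7, 21->8, 23->9, 30->10.5, 30->10.5, 32->12
Step 2: Rank sum for X: R1 = 1 + 2 + 4 + 8 + 10.5 = 25.5.
Step 3: U_X = R1 - n1(n1+1)/2 = 25.5 - 5*6/2 = 25.5 - 15 = 10.5.
       U_Y = n1*n2 - U_X = 35 - 10.5 = 24.5.
Step 4: Ties are present, so use the tie-corrected normal approximation (with continuity correction) for the p-value.
Step 5: p-value = 0.290307; compare to alpha = 0.1. fail to reject H0.

U_X = 10.5, p = 0.290307, fail to reject H0 at alpha = 0.1.


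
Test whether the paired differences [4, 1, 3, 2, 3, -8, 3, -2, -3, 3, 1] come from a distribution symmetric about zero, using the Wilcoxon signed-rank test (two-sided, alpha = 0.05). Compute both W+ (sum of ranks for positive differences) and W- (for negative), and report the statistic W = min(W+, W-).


Step 1: Drop any zero differences (none here) and take |d_i|.
|d| = [4, 1, 3, 2, 3, 8, 3, 2, 3, 3, 1]
Step 2: Midrank |d_i| (ties get averaged ranks).
ranks: |4|->10, |1|->1.5, |3|->7, |2|->3.5, |3|->7, |8|->11, |3|->7, |2|->3.5, |3|->7, |3|->7, |1|->1.5
Step 3: Attach original signs; sum ranks with positive sign and with negative sign.
W+ = 10 + 1.5 + 7 + 3.5 + 7 + 7 + 7 + 1.5 = 44.5
W- = 11 + 3.5 + 7 = 21.5
(Check: W+ + W- = 66 should equal n(n+1)/2 = 66.)
Step 4: Test statistic W = min(W+, W-) = 21.5.
Step 5: Ties in |d|, so use the tie-corrected normal approximation.
        E[W] = n(n+1)/4 = 11*12/4 = 33.
        Tie groups: |d|=1 (t=2), |d|=2 (t=2), |d|=3 (t=5); sum(t^3 - t) = 132.
        Var[W] = n(n+1)(2n+1)/24 - sum(t^3-t)/48 = 3036/24 - 132/48 = 123.75.
        z = (W - E[W]) / sqrt(Var[W]) = (21.5 - 33) / 11.1243 = -1.0338.
        Two-sided p = 2*Phi(z) = 0.301242.
Step 6: alpha = 0.05. fail to reject H0.

W+ = 44.5, W- = 21.5, W = min = 21.5, p = 0.301242, fail to reject H0.


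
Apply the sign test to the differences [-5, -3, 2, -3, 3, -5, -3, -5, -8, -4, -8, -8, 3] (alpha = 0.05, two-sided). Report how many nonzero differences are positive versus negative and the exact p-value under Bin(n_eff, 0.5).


Step 1: Discard zero differences. Original n = 13; n_eff = number of nonzero differences = 13.
Nonzero differences (with sign): -5, -3, +2, -3, +3, -5, -3, -5, -8, -4, -8, -8, +3
Step 2: Count signs: positive = 3, negative = 10.
Step 3: Under H0: P(positive) = 0.5, so the number of positives S ~ Bin(13, 0.5).
Step 4: Two-sided exact p-value = sum of Bin(13,0.5) probabilities at or below the observed probability = 0.092285.
Step 5: alpha = 0.05. fail to reject H0.

n_eff = 13, pos = 3, neg = 10, p = 0.092285, fail to reject H0.


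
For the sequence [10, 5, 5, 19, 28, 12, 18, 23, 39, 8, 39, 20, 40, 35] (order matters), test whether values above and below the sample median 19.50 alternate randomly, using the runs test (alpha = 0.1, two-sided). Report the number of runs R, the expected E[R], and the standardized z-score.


Step 1: Compute median = 19.50; label A = above, B = below.
Labels in order: BBBBABBAABAAAA  (n_A = 7, n_B = 7)
Step 2: Count runs R = 6.
Step 3: Under H0 (random ordering), E[R] = 2*n_A*n_B/(n_A+n_B) + 1 = 2*7*7/14 + 1 = 8.0000.
        Var[R] = 2*n_A*n_B*(2*n_A*n_B - n_A - n_B) / ((n_A+n_B)^2 * (n_A+n_B-1)) = 8232/2548 = 3.2308.
        SD[R] = 1.7974.
Step 4: Continuity-corrected z = (R + 0.5 - E[R]) / SD[R] = (6 + 0.5 - 8.0000) / 1.7974 = -0.8345.
Step 5: Two-sided p-value via normal approximation = 2*(1 - Phi(|z|)) = 0.403986.
Step 6: alpha = 0.1. fail to reject H0.

R = 6, z = -0.8345, p = 0.403986, fail to reject H0.


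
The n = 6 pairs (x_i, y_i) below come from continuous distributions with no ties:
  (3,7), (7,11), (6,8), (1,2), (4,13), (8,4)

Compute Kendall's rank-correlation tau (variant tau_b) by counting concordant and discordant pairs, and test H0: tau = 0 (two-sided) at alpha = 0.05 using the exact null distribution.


Step 1: Enumerate the 15 unordered pairs (i,j) with i<j and classify each by sign(x_j-x_i) * sign(y_j-y_i).
  (1,2):dx=+4,dy=+4->C; (1,3):dx=+3,dy=+1->C; (1,4):dx=-2,dy=-5->C; (1,5):dx=+1,dy=+6->C
  (1,6):dx=+5,dy=-3->D; (2,3):dx=-1,dy=-3->C; (2,4):dx=-6,dy=-9->C; (2,5):dx=-3,dy=+2->D
  (2,6):dx=+1,dy=-7->D; (3,4):dx=-5,dy=-6->C; (3,5):dx=-2,dy=+5->D; (3,6):dx=+2,dy=-4->D
  (4,5):dx=+3,dy=+11->C; (4,6):dx=+7,dy=+2->C; (5,6):dx=+4,dy=-9->D
Step 2: C = 9, D = 6, total pairs = 15.
Step 3: tau = (C - D)/(n(n-1)/2) = (9 - 6)/15 = 0.200000.
Step 4: Exact two-sided p-value (enumerate n! = 720 permutations of y under H0): p = 0.719444.
Step 5: alpha = 0.05. fail to reject H0.

tau_b = 0.2000 (C=9, D=6), p = 0.719444, fail to reject H0.


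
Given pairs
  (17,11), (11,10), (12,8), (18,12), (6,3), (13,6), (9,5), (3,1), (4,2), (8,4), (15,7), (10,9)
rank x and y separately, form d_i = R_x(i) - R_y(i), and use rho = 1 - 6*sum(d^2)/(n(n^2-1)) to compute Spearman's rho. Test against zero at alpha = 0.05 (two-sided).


Step 1: Rank x and y separately (midranks; no ties here).
rank(x): 17->11, 11->7, 12->8, 18->12, 6->3, 13->9, 9->5, 3->1, 4->2, 8->4, 15->10, 10->6
rank(y): 11->11, 10->10, 8->8, 12->12, 3->3, 6->6, 5->5, 1->1, 2->2, 4->4, 7->7, 9->9
Step 2: d_i = R_x(i) - R_y(i); compute d_i^2.
  (11-11)^2=0, (7-10)^2=9, (8-8)^2=0, (12-12)^2=0, (3-3)^2=0, (9-6)^2=9, (5-5)^2=0, (1-1)^2=0, (2-2)^2=0, (4-4)^2=0, (10-7)^2=9, (6-9)^2=9
sum(d^2) = 36.
Step 3: rho = 1 - 6*36 / (12*(12^2 - 1)) = 1 - 216/1716 = 0.874126.
Step 4: Under H0, t = rho * sqrt((n-2)/(1-rho^2)) = 5.6912 ~ t(10).
Step 5: Two-sided p-value from the t-distribution with 10 df = 0.000201.
Step 6: alpha = 0.05. reject H0.

rho = 0.8741, p = 0.000201, reject H0 at alpha = 0.05.


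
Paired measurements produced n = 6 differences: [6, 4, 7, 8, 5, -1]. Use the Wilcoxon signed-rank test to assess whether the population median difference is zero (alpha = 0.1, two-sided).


Step 1: Drop any zero differences (none here) and take |d_i|.
|d| = [6, 4, 7, 8, 5, 1]
Step 2: Midrank |d_i| (ties get averaged ranks).
ranks: |6|->4, |4|->2, |7|->5, |8|->6, |5|->3, |1|->1
Step 3: Attach original signs; sum ranks with positive sign and with negative sign.
W+ = 4 + 2 + 5 + 6 + 3 = 20
W- = 1 = 1
(Check: W+ + W- = 21 should equal n(n+1)/2 = 21.)
Step 4: Test statistic W = min(W+, W-) = 1.
Step 5: No ties, so the exact null distribution over the 2^6 = 64 sign assignments gives the two-sided p-value = 0.062500.
Step 6: alpha = 0.1. reject H0.

W+ = 20, W- = 1, W = min = 1, p = 0.062500, reject H0.


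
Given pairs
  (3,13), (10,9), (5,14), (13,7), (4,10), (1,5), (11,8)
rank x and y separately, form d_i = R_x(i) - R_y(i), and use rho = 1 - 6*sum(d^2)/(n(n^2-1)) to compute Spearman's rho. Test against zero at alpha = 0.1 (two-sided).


Step 1: Rank x and y separately (midranks; no ties here).
rank(x): 3->2, 10->5, 5->4, 13->7, 4->3, 1->1, 11->6
rank(y): 13->6, 9->4, 14->7, 7->2, 10->5, 5->1, 8->3
Step 2: d_i = R_x(i) - R_y(i); compute d_i^2.
  (2-6)^2=16, (5-4)^2=1, (4-7)^2=9, (7-2)^2=25, (3-5)^2=4, (1-1)^2=0, (6-3)^2=9
sum(d^2) = 64.
Step 3: rho = 1 - 6*64 / (7*(7^2 - 1)) = 1 - 384/336 = -0.142857.
Step 4: Under H0, t = rho * sqrt((n-2)/(1-rho^2)) = -0.3227 ~ t(5).
Step 5: Two-sided p-value from the t-distribution with 5 df = 0.759945.
Step 6: alpha = 0.1. fail to reject H0.

rho = -0.1429, p = 0.759945, fail to reject H0 at alpha = 0.1.


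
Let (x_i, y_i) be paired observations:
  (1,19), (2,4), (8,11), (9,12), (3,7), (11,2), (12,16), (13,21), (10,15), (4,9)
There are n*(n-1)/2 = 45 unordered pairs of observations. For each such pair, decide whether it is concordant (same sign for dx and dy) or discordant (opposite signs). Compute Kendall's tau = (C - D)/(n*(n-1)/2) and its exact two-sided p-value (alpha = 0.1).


Step 1: Enumerate the 45 unordered pairs (i,j) with i<j and classify each by sign(x_j-x_i) * sign(y_j-y_i).
  (1,2):dx=+1,dy=-15->D; (1,3):dx=+7,dy=-8->D; (1,4):dx=+8,dy=-7->D; (1,5):dx=+2,dy=-12->D
  (1,6):dx=+10,dy=-17->D; (1,7):dx=+11,dy=-3->D; (1,8):dx=+12,dy=+2->C; (1,9):dx=+9,dy=-4->D
  (1,10):dx=+3,dy=-10->D; (2,3):dx=+6,dy=+7->C; (2,4):dx=+7,dy=+8->C; (2,5):dx=+1,dy=+3->C
  (2,6):dx=+9,dy=-2->D; (2,7):dx=+10,dy=+12->C; (2,8):dx=+11,dy=+17->C; (2,9):dx=+8,dy=+11->C
  (2,10):dx=+2,dy=+5->C; (3,4):dx=+1,dy=+1->C; (3,5):dx=-5,dy=-4->C; (3,6):dx=+3,dy=-9->D
  (3,7):dx=+4,dy=+5->C; (3,8):dx=+5,dy=+10->C; (3,9):dx=+2,dy=+4->C; (3,10):dx=-4,dy=-2->C
  (4,5):dx=-6,dy=-5->C; (4,6):dx=+2,dy=-10->D; (4,7):dx=+3,dy=+4->C; (4,8):dx=+4,dy=+9->C
  (4,9):dx=+1,dy=+3->C; (4,10):dx=-5,dy=-3->C; (5,6):dx=+8,dy=-5->D; (5,7):dx=+9,dy=+9->C
  (5,8):dx=+10,dy=+14->C; (5,9):dx=+7,dy=+8->C; (5,10):dx=+1,dy=+2->C; (6,7):dx=+1,dy=+14->C
  (6,8):dx=+2,dy=+19->C; (6,9):dx=-1,dy=+13->D; (6,10):dx=-7,dy=+7->D; (7,8):dx=+1,dy=+5->C
  (7,9):dx=-2,dy=-1->C; (7,10):dx=-8,dy=-7->C; (8,9):dx=-3,dy=-6->C; (8,10):dx=-9,dy=-12->C
  (9,10):dx=-6,dy=-6->C
Step 2: C = 31, D = 14, total pairs = 45.
Step 3: tau = (C - D)/(n(n-1)/2) = (31 - 14)/45 = 0.377778.
Step 4: Exact two-sided p-value (enumerate n! = 3628800 permutations of y under H0): p = 0.155742.
Step 5: alpha = 0.1. fail to reject H0.

tau_b = 0.3778 (C=31, D=14), p = 0.155742, fail to reject H0.


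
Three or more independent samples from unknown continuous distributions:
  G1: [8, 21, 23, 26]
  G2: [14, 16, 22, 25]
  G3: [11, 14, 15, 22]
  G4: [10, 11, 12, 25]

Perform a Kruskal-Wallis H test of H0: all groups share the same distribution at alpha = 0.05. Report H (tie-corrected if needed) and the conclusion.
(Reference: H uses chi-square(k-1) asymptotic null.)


Step 1: Combine all N = 16 observations and assign midranks.
sorted (value, group, rank): (8,G1,1), (10,G4,2), (11,G3,3.5), (11,G4,3.5), (12,G4,5), (14,G2,6.5), (14,G3,6.5), (15,G3,8), (16,G2,9), (21,G1,10), (22,G2,11.5), (22,G3,11.5), (23,G1,13), (25,G2,14.5), (25,G4,14.5), (26,G1,16)
Step 2: Sum ranks within each group.
R_1 = 40 (n_1 = 4)
R_2 = 41.5 (n_2 = 4)
R_3 = 29.5 (n_3 = 4)
R_4 = 25 (n_4 = 4)
Step 3: H = 12/(N(N+1)) * sum(R_i^2/n_i) - 3(N+1)
     = 12/(16*17) * (40^2/4 + 41.5^2/4 + 29.5^2/4 + 25^2/4) - 3*17
     = 0.044118 * 1204.38 - 51
     = 2.134191.
Step 4: Ties present; correction factor C = 1 - 24/(16^3 - 16) = 0.994118. Corrected H = 2.134191 / 0.994118 = 2.146820.
Step 5: Under H0, H ~ chi^2(3); p-value = 0.542499.
Step 6: alpha = 0.05. fail to reject H0.

H = 2.1468, df = 3, p = 0.542499, fail to reject H0.


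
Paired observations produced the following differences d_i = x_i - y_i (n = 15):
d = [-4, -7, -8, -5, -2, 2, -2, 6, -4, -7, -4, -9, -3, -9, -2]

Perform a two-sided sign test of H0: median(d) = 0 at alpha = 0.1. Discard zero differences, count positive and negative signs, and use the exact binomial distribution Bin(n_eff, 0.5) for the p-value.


Step 1: Discard zero differences. Original n = 15; n_eff = number of nonzero differences = 15.
Nonzero differences (with sign): -4, -7, -8, -5, -2, +2, -2, +6, -4, -7, -4, -9, -3, -9, -2
Step 2: Count signs: positive = 2, negative = 13.
Step 3: Under H0: P(positive) = 0.5, so the number of positives S ~ Bin(15, 0.5).
Step 4: Two-sided exact p-value = sum of Bin(15,0.5) probabilities at or below the observed probability = 0.007385.
Step 5: alpha = 0.1. reject H0.

n_eff = 15, pos = 2, neg = 13, p = 0.007385, reject H0.


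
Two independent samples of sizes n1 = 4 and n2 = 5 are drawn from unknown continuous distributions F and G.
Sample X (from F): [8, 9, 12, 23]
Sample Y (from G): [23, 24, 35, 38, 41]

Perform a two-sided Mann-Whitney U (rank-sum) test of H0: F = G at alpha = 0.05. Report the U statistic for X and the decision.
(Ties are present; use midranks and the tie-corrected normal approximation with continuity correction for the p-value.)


Step 1: Combine and sort all 9 observations; assign midranks.
sorted (value, group): (8,X), (9,X), (12,X), (23,X), (23,Y), (24,Y), (35,Y), (38,Y), (41,Y)
ranks: 8->1, 9->2, 12->3, 23->4.5, 23->4.5, 24->6, 35->7, 38->8, 41->9
Step 2: Rank sum for X: R1 = 1 + 2 + 3 + 4.5 = 10.5.
Step 3: U_X = R1 - n1(n1+1)/2 = 10.5 - 4*5/2 = 10.5 - 10 = 0.5.
       U_Y = n1*n2 - U_X = 20 - 0.5 = 19.5.
Step 4: Ties are present, so use the tie-corrected normal approximation (with continuity correction) for the p-value.
Step 5: p-value = 0.026844; compare to alpha = 0.05. reject H0.

U_X = 0.5, p = 0.026844, reject H0 at alpha = 0.05.


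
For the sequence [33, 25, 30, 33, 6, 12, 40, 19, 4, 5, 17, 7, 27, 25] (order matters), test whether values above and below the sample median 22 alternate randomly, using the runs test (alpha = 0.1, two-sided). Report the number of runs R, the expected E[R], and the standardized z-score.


Step 1: Compute median = 22; label A = above, B = below.
Labels in order: AAAABBABBBBBAA  (n_A = 7, n_B = 7)
Step 2: Count runs R = 5.
Step 3: Under H0 (random ordering), E[R] = 2*n_A*n_B/(n_A+n_B) + 1 = 2*7*7/14 + 1 = 8.0000.
        Var[R] = 2*n_A*n_B*(2*n_A*n_B - n_A - n_B) / ((n_A+n_B)^2 * (n_A+n_B-1)) = 8232/2548 = 3.2308.
        SD[R] = 1.7974.
Step 4: Continuity-corrected z = (R + 0.5 - E[R]) / SD[R] = (5 + 0.5 - 8.0000) / 1.7974 = -1.3909.
Step 5: Two-sided p-value via normal approximation = 2*(1 - Phi(|z|)) = 0.164264.
Step 6: alpha = 0.1. fail to reject H0.

R = 5, z = -1.3909, p = 0.164264, fail to reject H0.


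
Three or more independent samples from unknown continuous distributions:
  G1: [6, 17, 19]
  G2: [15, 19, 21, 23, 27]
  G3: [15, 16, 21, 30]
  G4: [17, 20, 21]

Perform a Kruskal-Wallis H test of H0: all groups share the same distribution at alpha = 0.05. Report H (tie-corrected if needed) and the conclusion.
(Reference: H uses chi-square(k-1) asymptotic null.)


Step 1: Combine all N = 15 observations and assign midranks.
sorted (value, group, rank): (6,G1,1), (15,G2,2.5), (15,G3,2.5), (16,G3,4), (17,G1,5.5), (17,G4,5.5), (19,G1,7.5), (19,G2,7.5), (20,G4,9), (21,G2,11), (21,G3,11), (21,G4,11), (23,G2,13), (27,G2,14), (30,G3,15)
Step 2: Sum ranks within each group.
R_1 = 14 (n_1 = 3)
R_2 = 48 (n_2 = 5)
R_3 = 32.5 (n_3 = 4)
R_4 = 25.5 (n_4 = 3)
Step 3: H = 12/(N(N+1)) * sum(R_i^2/n_i) - 3(N+1)
     = 12/(15*16) * (14^2/3 + 48^2/5 + 32.5^2/4 + 25.5^2/3) - 3*16
     = 0.050000 * 1006.95 - 48
     = 2.347292.
Step 4: Ties present; correction factor C = 1 - 42/(15^3 - 15) = 0.987500. Corrected H = 2.347292 / 0.987500 = 2.377004.
Step 5: Under H0, H ~ chi^2(3); p-value = 0.497930.
Step 6: alpha = 0.05. fail to reject H0.

H = 2.3770, df = 3, p = 0.497930, fail to reject H0.


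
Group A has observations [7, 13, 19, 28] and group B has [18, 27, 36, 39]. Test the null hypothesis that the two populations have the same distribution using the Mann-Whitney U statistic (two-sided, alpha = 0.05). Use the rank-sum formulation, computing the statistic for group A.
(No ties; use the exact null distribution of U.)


Step 1: Combine and sort all 8 observations; assign midranks.
sorted (value, group): (7,X), (13,X), (18,Y), (19,X), (27,Y), (28,X), (36,Y), (39,Y)
ranks: 7->1, 13->2, 18->3, 19->4, 27->5, 28->6, 36->7, 39->8
Step 2: Rank sum for X: R1 = 1 + 2 + 4 + 6 = 13.
Step 3: U_X = R1 - n1(n1+1)/2 = 13 - 4*5/2 = 13 - 10 = 3.
       U_Y = n1*n2 - U_X = 16 - 3 = 13.
Step 4: No ties, so the exact null distribution of U (based on enumerating the C(8,4) = 70 equally likely rank assignments) gives the two-sided p-value.
Step 5: p-value = 0.200000; compare to alpha = 0.05. fail to reject H0.

U_X = 3, p = 0.200000, fail to reject H0 at alpha = 0.05.


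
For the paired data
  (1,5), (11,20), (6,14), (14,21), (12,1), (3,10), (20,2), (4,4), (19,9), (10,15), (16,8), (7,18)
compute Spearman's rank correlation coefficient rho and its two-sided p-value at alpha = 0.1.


Step 1: Rank x and y separately (midranks; no ties here).
rank(x): 1->1, 11->7, 6->4, 14->9, 12->8, 3->2, 20->12, 4->3, 19->11, 10->6, 16->10, 7->5
rank(y): 5->4, 20->11, 14->8, 21->12, 1->1, 10->7, 2->2, 4->3, 9->6, 15->9, 8->5, 18->10
Step 2: d_i = R_x(i) - R_y(i); compute d_i^2.
  (1-4)^2=9, (7-11)^2=16, (4-8)^2=16, (9-12)^2=9, (8-1)^2=49, (2-7)^2=25, (12-2)^2=100, (3-3)^2=0, (11-6)^2=25, (6-9)^2=9, (10-5)^2=25, (5-10)^2=25
sum(d^2) = 308.
Step 3: rho = 1 - 6*308 / (12*(12^2 - 1)) = 1 - 1848/1716 = -0.076923.
Step 4: Under H0, t = rho * sqrt((n-2)/(1-rho^2)) = -0.2440 ~ t(10).
Step 5: Two-sided p-value from the t-distribution with 10 df = 0.812183.
Step 6: alpha = 0.1. fail to reject H0.

rho = -0.0769, p = 0.812183, fail to reject H0 at alpha = 0.1.


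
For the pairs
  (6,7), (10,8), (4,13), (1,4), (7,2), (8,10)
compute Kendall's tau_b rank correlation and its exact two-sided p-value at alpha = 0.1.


Step 1: Enumerate the 15 unordered pairs (i,j) with i<j and classify each by sign(x_j-x_i) * sign(y_j-y_i).
  (1,2):dx=+4,dy=+1->C; (1,3):dx=-2,dy=+6->D; (1,4):dx=-5,dy=-3->C; (1,5):dx=+1,dy=-5->D
  (1,6):dx=+2,dy=+3->C; (2,3):dx=-6,dy=+5->D; (2,4):dx=-9,dy=-4->C; (2,5):dx=-3,dy=-6->C
  (2,6):dx=-2,dy=+2->D; (3,4):dx=-3,dy=-9->C; (3,5):dx=+3,dy=-11->D; (3,6):dx=+4,dy=-3->D
  (4,5):dx=+6,dy=-2->D; (4,6):dx=+7,dy=+6->C; (5,6):dx=+1,dy=+8->C
Step 2: C = 8, D = 7, total pairs = 15.
Step 3: tau = (C - D)/(n(n-1)/2) = (8 - 7)/15 = 0.066667.
Step 4: Exact two-sided p-value (enumerate n! = 720 permutations of y under H0): p = 1.000000.
Step 5: alpha = 0.1. fail to reject H0.

tau_b = 0.0667 (C=8, D=7), p = 1.000000, fail to reject H0.


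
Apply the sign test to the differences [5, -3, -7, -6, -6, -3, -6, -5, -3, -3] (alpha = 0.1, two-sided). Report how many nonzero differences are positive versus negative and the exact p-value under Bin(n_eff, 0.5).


Step 1: Discard zero differences. Original n = 10; n_eff = number of nonzero differences = 10.
Nonzero differences (with sign): +5, -3, -7, -6, -6, -3, -6, -5, -3, -3
Step 2: Count signs: positive = 1, negative = 9.
Step 3: Under H0: P(positive) = 0.5, so the number of positives S ~ Bin(10, 0.5).
Step 4: Two-sided exact p-value = sum of Bin(10,0.5) probabilities at or below the observed probability = 0.021484.
Step 5: alpha = 0.1. reject H0.

n_eff = 10, pos = 1, neg = 9, p = 0.021484, reject H0.


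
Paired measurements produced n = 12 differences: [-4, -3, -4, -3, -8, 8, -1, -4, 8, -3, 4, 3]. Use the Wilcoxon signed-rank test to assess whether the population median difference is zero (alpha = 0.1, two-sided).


Step 1: Drop any zero differences (none here) and take |d_i|.
|d| = [4, 3, 4, 3, 8, 8, 1, 4, 8, 3, 4, 3]
Step 2: Midrank |d_i| (ties get averaged ranks).
ranks: |4|->7.5, |3|->3.5, |4|->7.5, |3|->3.5, |8|->11, |8|->11, |1|->1, |4|->7.5, |8|->11, |3|->3.5, |4|->7.5, |3|->3.5
Step 3: Attach original signs; sum ranks with positive sign and with negative sign.
W+ = 11 + 11 + 7.5 + 3.5 = 33
W- = 7.5 + 3.5 + 7.5 + 3.5 + 11 + 1 + 7.5 + 3.5 = 45
(Check: W+ + W- = 78 should equal n(n+1)/2 = 78.)
Step 4: Test statistic W = min(W+, W-) = 33.
Step 5: Ties in |d|, so use the tie-corrected normal approximation.
        E[W] = n(n+1)/4 = 12*13/4 = 39.
        Tie groups: |d|=3 (t=4), |d|=4 (t=4), |d|=8 (t=3); sum(t^3 - t) = 144.
        Var[W] = n(n+1)(2n+1)/24 - sum(t^3-t)/48 = 3900/24 - 144/48 = 159.5.
        z = (W - E[W]) / sqrt(Var[W]) = (33 - 39) / 12.6293 = -0.4751.
        Two-sided p = 2*Phi(z) = 0.634727.
Step 6: alpha = 0.1. fail to reject H0.

W+ = 33, W- = 45, W = min = 33, p = 0.634727, fail to reject H0.


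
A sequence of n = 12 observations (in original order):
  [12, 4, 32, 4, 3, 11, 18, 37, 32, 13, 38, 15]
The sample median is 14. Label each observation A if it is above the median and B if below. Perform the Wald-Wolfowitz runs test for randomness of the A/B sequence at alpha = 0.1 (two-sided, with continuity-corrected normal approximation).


Step 1: Compute median = 14; label A = above, B = below.
Labels in order: BBABBBAAABAA  (n_A = 6, n_B = 6)
Step 2: Count runs R = 6.
Step 3: Under H0 (random ordering), E[R] = 2*n_A*n_B/(n_A+n_B) + 1 = 2*6*6/12 + 1 = 7.0000.
        Var[R] = 2*n_A*n_B*(2*n_A*n_B - n_A - n_B) / ((n_A+n_B)^2 * (n_A+n_B-1)) = 4320/1584 = 2.7273.
        SD[R] = 1.6514.
Step 4: Continuity-corrected z = (R + 0.5 - E[R]) / SD[R] = (6 + 0.5 - 7.0000) / 1.6514 = -0.3028.
Step 5: Two-sided p-value via normal approximation = 2*(1 - Phi(|z|)) = 0.762069.
Step 6: alpha = 0.1. fail to reject H0.

R = 6, z = -0.3028, p = 0.762069, fail to reject H0.


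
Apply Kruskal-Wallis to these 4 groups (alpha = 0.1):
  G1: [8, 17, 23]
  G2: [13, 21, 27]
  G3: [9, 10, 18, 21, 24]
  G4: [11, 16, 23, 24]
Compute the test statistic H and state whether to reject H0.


Step 1: Combine all N = 15 observations and assign midranks.
sorted (value, group, rank): (8,G1,1), (9,G3,2), (10,G3,3), (11,G4,4), (13,G2,5), (16,G4,6), (17,G1,7), (18,G3,8), (21,G2,9.5), (21,G3,9.5), (23,G1,11.5), (23,G4,11.5), (24,G3,13.5), (24,G4,13.5), (27,G2,15)
Step 2: Sum ranks within each group.
R_1 = 19.5 (n_1 = 3)
R_2 = 29.5 (n_2 = 3)
R_3 = 36 (n_3 = 5)
R_4 = 35 (n_4 = 4)
Step 3: H = 12/(N(N+1)) * sum(R_i^2/n_i) - 3(N+1)
     = 12/(15*16) * (19.5^2/3 + 29.5^2/3 + 36^2/5 + 35^2/4) - 3*16
     = 0.050000 * 982.283 - 48
     = 1.114167.
Step 4: Ties present; correction factor C = 1 - 18/(15^3 - 15) = 0.994643. Corrected H = 1.114167 / 0.994643 = 1.120168.
Step 5: Under H0, H ~ chi^2(3); p-value = 0.772208.
Step 6: alpha = 0.1. fail to reject H0.

H = 1.1202, df = 3, p = 0.772208, fail to reject H0.


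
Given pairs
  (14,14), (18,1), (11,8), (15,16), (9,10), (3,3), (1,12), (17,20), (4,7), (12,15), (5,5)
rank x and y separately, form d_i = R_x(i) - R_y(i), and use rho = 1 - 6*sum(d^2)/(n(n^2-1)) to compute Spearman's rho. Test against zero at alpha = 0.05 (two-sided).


Step 1: Rank x and y separately (midranks; no ties here).
rank(x): 14->8, 18->11, 11->6, 15->9, 9->5, 3->2, 1->1, 17->10, 4->3, 12->7, 5->4
rank(y): 14->8, 1->1, 8->5, 16->10, 10->6, 3->2, 12->7, 20->11, 7->4, 15->9, 5->3
Step 2: d_i = R_x(i) - R_y(i); compute d_i^2.
  (8-8)^2=0, (11-1)^2=100, (6-5)^2=1, (9-10)^2=1, (5-6)^2=1, (2-2)^2=0, (1-7)^2=36, (10-11)^2=1, (3-4)^2=1, (7-9)^2=4, (4-3)^2=1
sum(d^2) = 146.
Step 3: rho = 1 - 6*146 / (11*(11^2 - 1)) = 1 - 876/1320 = 0.336364.
Step 4: Under H0, t = rho * sqrt((n-2)/(1-rho^2)) = 1.0715 ~ t(9).
Step 5: Two-sided p-value from the t-distribution with 9 df = 0.311824.
Step 6: alpha = 0.05. fail to reject H0.

rho = 0.3364, p = 0.311824, fail to reject H0 at alpha = 0.05.


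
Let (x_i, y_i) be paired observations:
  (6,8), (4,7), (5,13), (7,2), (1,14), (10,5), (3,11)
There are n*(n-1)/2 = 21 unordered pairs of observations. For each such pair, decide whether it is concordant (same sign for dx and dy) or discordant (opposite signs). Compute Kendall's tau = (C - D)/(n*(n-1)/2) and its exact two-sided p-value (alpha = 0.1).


Step 1: Enumerate the 21 unordered pairs (i,j) with i<j and classify each by sign(x_j-x_i) * sign(y_j-y_i).
  (1,2):dx=-2,dy=-1->C; (1,3):dx=-1,dy=+5->D; (1,4):dx=+1,dy=-6->D; (1,5):dx=-5,dy=+6->D
  (1,6):dx=+4,dy=-3->D; (1,7):dx=-3,dy=+3->D; (2,3):dx=+1,dy=+6->C; (2,4):dx=+3,dy=-5->D
  (2,5):dx=-3,dy=+7->D; (2,6):dx=+6,dy=-2->D; (2,7):dx=-1,dy=+4->D; (3,4):dx=+2,dy=-11->D
  (3,5):dx=-4,dy=+1->D; (3,6):dx=+5,dy=-8->D; (3,7):dx=-2,dy=-2->C; (4,5):dx=-6,dy=+12->D
  (4,6):dx=+3,dy=+3->C; (4,7):dx=-4,dy=+9->D; (5,6):dx=+9,dy=-9->D; (5,7):dx=+2,dy=-3->D
  (6,7):dx=-7,dy=+6->D
Step 2: C = 4, D = 17, total pairs = 21.
Step 3: tau = (C - D)/(n(n-1)/2) = (4 - 17)/21 = -0.619048.
Step 4: Exact two-sided p-value (enumerate n! = 5040 permutations of y under H0): p = 0.069048.
Step 5: alpha = 0.1. reject H0.

tau_b = -0.6190 (C=4, D=17), p = 0.069048, reject H0.
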